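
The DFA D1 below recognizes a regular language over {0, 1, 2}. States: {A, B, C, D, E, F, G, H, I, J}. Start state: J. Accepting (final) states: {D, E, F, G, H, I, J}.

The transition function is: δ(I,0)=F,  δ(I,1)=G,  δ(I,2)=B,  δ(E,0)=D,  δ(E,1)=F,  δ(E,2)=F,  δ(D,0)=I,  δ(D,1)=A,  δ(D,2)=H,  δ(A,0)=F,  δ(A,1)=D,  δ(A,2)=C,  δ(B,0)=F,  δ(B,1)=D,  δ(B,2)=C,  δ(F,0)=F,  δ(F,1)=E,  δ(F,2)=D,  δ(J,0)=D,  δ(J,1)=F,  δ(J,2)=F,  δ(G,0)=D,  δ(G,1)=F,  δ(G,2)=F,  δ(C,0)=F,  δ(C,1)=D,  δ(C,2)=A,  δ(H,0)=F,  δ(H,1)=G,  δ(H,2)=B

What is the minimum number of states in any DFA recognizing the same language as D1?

Every state is reachable, so we keep all 10.
Initial partition by acceptance: {D,E,F,G,H,I,J} | {A,B,C}.
Split {D,E,F,G,H,I,J} by δ(·,1) → {E,F,G,H,I,J} and {D}.
Split {E,F,G,H,I,J} by δ(·,0) → {E,G,J} and {F,H,I}.
Split {F,H,I} by δ(·,2) → {H,I} and {F}.
Stable partition: {E,G,J} | {A,B,C} | {D} | {H,I} | {F} — 5 equivalence classes.

5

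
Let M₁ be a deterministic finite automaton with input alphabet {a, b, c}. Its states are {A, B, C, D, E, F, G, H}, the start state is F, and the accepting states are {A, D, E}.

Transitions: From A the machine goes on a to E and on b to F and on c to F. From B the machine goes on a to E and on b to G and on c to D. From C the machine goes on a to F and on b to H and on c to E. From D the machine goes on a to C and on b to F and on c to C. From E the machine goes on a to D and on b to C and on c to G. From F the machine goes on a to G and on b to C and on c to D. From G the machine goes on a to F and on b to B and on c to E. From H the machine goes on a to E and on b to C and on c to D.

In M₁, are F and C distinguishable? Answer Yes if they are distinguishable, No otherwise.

Yes

First remove the unreachable states {A}; 7 states remain.
Start with accepting vs non-accepting: {D,E} | {B,C,F,G,H}.
Split {D,E} by δ(·,a) → {D} and {E}.
Refine {B,C,F,G,H} on symbol a: members go to different blocks, giving {C,F,G} and {B,H}.
On input b, block {C,F,G} splits into {C,G} and {F}.
No further refinement is possible. Final partition (5 blocks): {D} | {C,G} | {E} | {B,H} | {F}.
F and C end up in different blocks, so they are distinguishable. For instance, the string 'ba' is accepted from only C.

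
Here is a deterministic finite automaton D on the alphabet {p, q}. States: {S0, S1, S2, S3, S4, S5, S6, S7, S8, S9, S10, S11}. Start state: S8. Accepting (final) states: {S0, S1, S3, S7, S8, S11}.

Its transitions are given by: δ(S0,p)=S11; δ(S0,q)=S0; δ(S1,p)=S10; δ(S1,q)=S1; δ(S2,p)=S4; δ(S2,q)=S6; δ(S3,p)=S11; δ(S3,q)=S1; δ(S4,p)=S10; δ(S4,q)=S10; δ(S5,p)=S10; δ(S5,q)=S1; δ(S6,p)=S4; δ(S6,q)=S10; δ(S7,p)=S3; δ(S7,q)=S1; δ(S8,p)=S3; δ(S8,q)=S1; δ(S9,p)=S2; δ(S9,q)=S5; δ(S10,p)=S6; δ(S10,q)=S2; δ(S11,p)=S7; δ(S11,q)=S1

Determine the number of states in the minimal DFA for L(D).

3

First remove the unreachable states {S0,S5,S9}; 9 states remain.
Initial partition by acceptance: {S1,S3,S7,S8,S11} | {S2,S4,S6,S10}.
Split {S1,S3,S7,S8,S11} by δ(·,p) → {S3,S7,S8,S11} and {S1}.
No further refinement is possible. Final partition (3 blocks): {S3,S7,S8,S11} | {S2,S4,S6,S10} | {S1}.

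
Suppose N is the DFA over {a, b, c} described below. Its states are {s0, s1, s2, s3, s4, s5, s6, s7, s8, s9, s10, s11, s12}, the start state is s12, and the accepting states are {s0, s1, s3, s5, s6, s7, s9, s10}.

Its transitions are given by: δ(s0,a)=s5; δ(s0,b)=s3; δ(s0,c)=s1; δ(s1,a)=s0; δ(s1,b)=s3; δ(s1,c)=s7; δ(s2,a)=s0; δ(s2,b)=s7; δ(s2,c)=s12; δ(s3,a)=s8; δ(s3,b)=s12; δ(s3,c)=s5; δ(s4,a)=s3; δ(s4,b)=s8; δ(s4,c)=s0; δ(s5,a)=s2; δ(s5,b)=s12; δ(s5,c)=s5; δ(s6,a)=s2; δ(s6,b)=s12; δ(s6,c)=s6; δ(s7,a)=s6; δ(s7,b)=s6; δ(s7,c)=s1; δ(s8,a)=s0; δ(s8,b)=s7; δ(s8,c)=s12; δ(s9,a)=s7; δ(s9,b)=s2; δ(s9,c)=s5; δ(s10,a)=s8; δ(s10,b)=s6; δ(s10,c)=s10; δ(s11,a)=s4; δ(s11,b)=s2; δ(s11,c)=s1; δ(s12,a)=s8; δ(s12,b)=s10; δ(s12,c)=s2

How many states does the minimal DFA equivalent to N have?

6

Reachable states from the start: {s0,s1,s2,s3,s5,s6,s7,s8,s10,s12}. Unreachable: {s4,s9,s11} — drop them.
Start with accepting vs non-accepting: {s0,s1,s3,s5,s6,s7,s10} | {s2,s8,s12}.
Split {s0,s1,s3,s5,s6,s7,s10} by δ(·,a) → {s3,s5,s6,s10} and {s0,s1,s7}.
On input b, block {s3,s5,s6,s10} splits into {s3,s5,s6} and {s10}.
On input a, block {s2,s8,s12} splits into {s2,s8} and {s12}.
On input a, block {s0,s1,s7} splits into {s0,s7} and {s1}.
The partition is now stable with 6 blocks: {s3,s5,s6} | {s2,s8} | {s0,s7} | {s10} | {s12} | {s1}.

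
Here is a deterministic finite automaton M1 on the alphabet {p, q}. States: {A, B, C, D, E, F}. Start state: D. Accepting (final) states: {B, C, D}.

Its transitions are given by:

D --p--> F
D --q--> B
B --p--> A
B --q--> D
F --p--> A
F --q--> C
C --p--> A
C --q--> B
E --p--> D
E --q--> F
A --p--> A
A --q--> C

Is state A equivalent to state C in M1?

States {E} cannot be reached from the start state, so discard them.
Start with accepting vs non-accepting: {B,C,D} | {A,F}.
No further refinement is possible. Final partition (2 blocks): {B,C,D} | {A,F}.
A and C end up in different blocks, so they are distinguishable. For instance, the string 'ε' is accepted from only C.

No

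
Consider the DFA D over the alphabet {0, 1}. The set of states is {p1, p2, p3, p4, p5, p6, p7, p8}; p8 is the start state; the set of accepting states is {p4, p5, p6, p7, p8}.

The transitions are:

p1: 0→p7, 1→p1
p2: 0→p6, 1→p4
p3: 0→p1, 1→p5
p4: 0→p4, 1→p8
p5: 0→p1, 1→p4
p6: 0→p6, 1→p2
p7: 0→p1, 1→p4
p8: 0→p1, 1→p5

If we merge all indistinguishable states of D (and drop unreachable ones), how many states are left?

First remove the unreachable states {p2,p3,p6}; 5 states remain.
P0 = {p4,p5,p7,p8} | {p1}.
Refine {p4,p5,p7,p8} on symbol 0: members go to different blocks, giving {p5,p7,p8} and {p4}.
Split {p5,p7,p8} by δ(·,1) → {p5,p7} and {p8}.
No further refinement is possible. Final partition (4 blocks): {p5,p7} | {p1} | {p4} | {p8}.

4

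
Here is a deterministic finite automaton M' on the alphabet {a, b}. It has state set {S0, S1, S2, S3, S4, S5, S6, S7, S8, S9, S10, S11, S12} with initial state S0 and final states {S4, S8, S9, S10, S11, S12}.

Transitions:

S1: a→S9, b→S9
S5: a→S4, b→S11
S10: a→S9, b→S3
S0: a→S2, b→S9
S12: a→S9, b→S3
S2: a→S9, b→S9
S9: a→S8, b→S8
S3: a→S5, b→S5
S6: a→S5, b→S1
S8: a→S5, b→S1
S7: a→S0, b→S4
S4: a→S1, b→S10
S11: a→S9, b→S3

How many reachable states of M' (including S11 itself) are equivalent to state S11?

States {S6,S7,S12} cannot be reached from the start state, so discard them.
Initial partition by acceptance: {S4,S8,S9,S10,S11} | {S0,S1,S2,S3,S5}.
On input a, block {S4,S8,S9,S10,S11} splits into {S9,S10,S11} and {S4,S8}.
Refine {S9,S10,S11} on symbol a: members go to different blocks, giving {S10,S11} and {S9}.
Refine {S0,S1,S2,S3,S5} on symbol a: members go to different blocks, giving {S0,S3} and {S1,S2} and {S5}.
Refine {S0,S3} on symbol a: members go to different blocks, giving {S0} and {S3}.
On input a, block {S4,S8} splits into {S4} and {S8}.
Stable partition: {S10,S11} | {S0} | {S4} | {S9} | {S1,S2} | {S5} | {S3} | {S8} — 8 equivalence classes.
The equivalence class containing S11 is {S10,S11}, of size 2.

2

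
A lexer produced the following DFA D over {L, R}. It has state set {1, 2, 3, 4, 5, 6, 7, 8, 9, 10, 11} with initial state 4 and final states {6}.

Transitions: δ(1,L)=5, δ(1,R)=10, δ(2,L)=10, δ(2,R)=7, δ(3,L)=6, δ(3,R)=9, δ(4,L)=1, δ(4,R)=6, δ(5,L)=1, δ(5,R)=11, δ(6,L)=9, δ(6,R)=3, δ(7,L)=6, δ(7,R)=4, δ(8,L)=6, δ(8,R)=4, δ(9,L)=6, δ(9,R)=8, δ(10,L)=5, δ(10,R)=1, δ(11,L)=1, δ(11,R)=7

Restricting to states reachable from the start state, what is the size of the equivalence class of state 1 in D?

First remove the unreachable states {2}; 10 states remain.
Initial partition by acceptance: {6} | {1,3,4,5,7,8,9,10,11}.
On input L, block {1,3,4,5,7,8,9,10,11} splits into {1,4,5,10,11} and {3,7,8,9}.
Refine {1,4,5,10,11} on symbol R: members go to different blocks, giving {1,5,10} and {4} and {11}.
Refine {1,5,10} on symbol R: members go to different blocks, giving {1,10} and {5}.
Split {3,7,8,9} by δ(·,R) → {3,9} and {7,8}.
Split {3,9} by δ(·,R) → {3} and {9}.
Stable partition: {6} | {1,10} | {3} | {4} | {11} | {5} | {7,8} | {9} — 8 equivalence classes.
The equivalence class containing 1 is {1,10}, of size 2.

2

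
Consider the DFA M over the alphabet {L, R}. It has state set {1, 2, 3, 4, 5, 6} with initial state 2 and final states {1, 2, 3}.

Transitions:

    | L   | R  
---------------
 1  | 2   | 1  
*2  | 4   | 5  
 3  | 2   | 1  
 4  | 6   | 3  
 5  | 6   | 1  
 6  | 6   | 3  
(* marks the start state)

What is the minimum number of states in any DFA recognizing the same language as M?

Initial partition by acceptance: {1,2,3} | {4,5,6}.
Refine {1,2,3} on symbol L: members go to different blocks, giving {1,3} and {2}.
Stable partition: {1,3} | {4,5,6} | {2} — 3 equivalence classes.

3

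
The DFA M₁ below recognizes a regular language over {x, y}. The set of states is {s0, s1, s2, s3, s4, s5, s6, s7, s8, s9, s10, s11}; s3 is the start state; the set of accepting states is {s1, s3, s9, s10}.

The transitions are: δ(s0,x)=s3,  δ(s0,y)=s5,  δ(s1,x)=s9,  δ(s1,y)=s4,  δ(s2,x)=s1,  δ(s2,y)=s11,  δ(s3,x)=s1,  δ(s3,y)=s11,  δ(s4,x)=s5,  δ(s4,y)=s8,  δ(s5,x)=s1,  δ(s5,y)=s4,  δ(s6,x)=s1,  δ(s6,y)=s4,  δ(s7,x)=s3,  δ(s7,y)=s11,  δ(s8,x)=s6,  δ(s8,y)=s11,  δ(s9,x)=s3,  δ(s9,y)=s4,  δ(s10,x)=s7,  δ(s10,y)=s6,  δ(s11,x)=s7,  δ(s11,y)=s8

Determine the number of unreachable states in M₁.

Starting at s3 and following transitions, the reachable set is {s1, s3, s4, s5, s6, s7, s8, s9, s11}. That leaves s0, s2, s10 unreachable — 3 in total.

3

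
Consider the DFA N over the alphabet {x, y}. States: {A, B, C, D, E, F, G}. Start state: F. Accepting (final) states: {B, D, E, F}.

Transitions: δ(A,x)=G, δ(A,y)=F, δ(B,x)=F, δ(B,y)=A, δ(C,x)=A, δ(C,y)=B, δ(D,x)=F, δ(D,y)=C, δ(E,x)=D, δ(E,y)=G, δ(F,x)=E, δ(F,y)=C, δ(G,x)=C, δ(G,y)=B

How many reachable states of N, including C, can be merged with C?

3

Initial partition by acceptance: {B,D,E,F} | {A,C,G}.
The partition is now stable with 2 blocks: {B,D,E,F} | {A,C,G}.
State C belongs to the block {A,C,G}, which has 3 states.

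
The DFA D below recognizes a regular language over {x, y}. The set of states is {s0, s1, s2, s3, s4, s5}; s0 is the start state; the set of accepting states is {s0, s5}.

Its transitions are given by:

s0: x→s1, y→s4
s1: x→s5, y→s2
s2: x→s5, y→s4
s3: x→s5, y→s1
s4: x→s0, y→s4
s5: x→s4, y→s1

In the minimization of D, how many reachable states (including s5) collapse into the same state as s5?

First remove the unreachable states {s3}; 5 states remain.
Start with accepting vs non-accepting: {s0,s5} | {s1,s2,s4}.
Stable partition: {s0,s5} | {s1,s2,s4} — 2 equivalence classes.
State s5 belongs to the block {s0,s5}, which has 2 states.

2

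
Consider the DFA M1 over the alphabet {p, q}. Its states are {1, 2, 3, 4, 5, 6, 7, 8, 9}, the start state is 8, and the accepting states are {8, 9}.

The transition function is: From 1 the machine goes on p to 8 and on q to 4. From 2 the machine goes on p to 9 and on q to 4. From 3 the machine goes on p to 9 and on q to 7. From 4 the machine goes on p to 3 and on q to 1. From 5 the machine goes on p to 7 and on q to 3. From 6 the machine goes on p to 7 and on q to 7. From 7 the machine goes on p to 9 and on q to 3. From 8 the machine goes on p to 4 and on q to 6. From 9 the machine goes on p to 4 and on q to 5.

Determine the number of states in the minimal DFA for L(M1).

5

Reachable states from the start: {1,3,4,5,6,7,8,9}. Unreachable: {2} — drop them.
P0 = {8,9} | {1,3,4,5,6,7}.
Split {1,3,4,5,6,7} by δ(·,p) → {1,3,7} and {4,5,6}.
Refine {1,3,7} on symbol q: members go to different blocks, giving {3,7} and {1}.
On input q, block {4,5,6} splits into {5,6} and {4}.
Stable partition: {8,9} | {3,7} | {5,6} | {1} | {4} — 5 equivalence classes.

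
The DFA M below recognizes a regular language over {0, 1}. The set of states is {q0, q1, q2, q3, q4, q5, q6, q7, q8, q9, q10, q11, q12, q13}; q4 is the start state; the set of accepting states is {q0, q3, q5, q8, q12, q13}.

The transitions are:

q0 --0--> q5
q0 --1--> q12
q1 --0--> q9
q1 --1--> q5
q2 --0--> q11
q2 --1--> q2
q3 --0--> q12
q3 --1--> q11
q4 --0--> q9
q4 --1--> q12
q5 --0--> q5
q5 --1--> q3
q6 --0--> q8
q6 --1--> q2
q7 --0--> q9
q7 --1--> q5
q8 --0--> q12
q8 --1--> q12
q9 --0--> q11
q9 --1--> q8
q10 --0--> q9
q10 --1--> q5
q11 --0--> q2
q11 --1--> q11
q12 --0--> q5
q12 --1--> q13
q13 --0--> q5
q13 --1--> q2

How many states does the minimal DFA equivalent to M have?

6

Reachable states from the start: {q2,q3,q4,q5,q8,q9,q11,q12,q13}. Unreachable: {q0,q1,q6,q7,q10} — drop them.
Initial partition by acceptance: {q3,q5,q8,q12,q13} | {q2,q4,q9,q11}.
Split {q3,q5,q8,q12,q13} by δ(·,1) → {q5,q8,q12} and {q3,q13}.
On input 1, block {q5,q8,q12} splits into {q5,q12} and {q8}.
Split {q2,q4,q9,q11} by δ(·,1) → {q2,q11} and {q4} and {q9}.
The partition is now stable with 6 blocks: {q5,q12} | {q2,q11} | {q3,q13} | {q8} | {q4} | {q9}.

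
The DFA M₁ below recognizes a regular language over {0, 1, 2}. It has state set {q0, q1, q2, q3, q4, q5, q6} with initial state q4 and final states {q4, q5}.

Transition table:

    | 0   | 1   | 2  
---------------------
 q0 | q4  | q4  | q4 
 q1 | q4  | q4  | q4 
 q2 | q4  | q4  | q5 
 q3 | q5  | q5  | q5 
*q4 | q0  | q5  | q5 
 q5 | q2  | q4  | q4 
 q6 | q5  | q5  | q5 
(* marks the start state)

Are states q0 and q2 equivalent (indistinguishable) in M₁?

Yes

States {q1,q3,q6} cannot be reached from the start state, so discard them.
Start with accepting vs non-accepting: {q4,q5} | {q0,q2}.
Stable partition: {q4,q5} | {q0,q2} — 2 equivalence classes.
q0 and q2 lie in the same block of the stable partition, so they are equivalent — no string distinguishes them.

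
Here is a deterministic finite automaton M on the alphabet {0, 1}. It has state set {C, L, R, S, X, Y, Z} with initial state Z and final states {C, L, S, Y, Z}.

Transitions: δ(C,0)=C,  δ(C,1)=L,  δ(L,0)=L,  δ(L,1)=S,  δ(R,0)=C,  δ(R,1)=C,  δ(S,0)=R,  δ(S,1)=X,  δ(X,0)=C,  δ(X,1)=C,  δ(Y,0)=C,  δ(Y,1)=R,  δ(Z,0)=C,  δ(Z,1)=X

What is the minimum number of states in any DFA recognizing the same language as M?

5

Reachable states from the start: {C,L,R,S,X,Z}. Unreachable: {Y} — drop them.
P0 = {C,L,S,Z} | {R,X}.
On input 0, block {C,L,S,Z} splits into {C,L,Z} and {S}.
On input 1, block {C,L,Z} splits into {Z} and {C} and {L}.
The partition is now stable with 5 blocks: {Z} | {R,X} | {S} | {C} | {L}.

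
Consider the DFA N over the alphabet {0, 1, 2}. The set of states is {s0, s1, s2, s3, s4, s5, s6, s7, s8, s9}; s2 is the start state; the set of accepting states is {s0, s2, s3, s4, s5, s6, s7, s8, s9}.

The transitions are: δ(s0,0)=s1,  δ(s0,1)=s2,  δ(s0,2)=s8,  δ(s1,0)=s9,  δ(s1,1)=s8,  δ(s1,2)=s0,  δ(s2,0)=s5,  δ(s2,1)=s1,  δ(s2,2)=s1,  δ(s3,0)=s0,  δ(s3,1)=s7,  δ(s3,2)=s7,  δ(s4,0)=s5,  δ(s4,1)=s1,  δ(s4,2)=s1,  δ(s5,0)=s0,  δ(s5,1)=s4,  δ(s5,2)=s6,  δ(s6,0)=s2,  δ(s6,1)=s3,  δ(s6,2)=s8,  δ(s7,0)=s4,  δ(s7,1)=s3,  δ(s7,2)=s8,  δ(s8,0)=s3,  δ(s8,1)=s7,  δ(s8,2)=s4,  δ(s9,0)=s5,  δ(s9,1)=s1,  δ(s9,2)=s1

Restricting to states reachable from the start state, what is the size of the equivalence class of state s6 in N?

2

Start with accepting vs non-accepting: {s0,s2,s3,s4,s5,s6,s7,s8,s9} | {s1}.
Split {s0,s2,s3,s4,s5,s6,s7,s8,s9} by δ(·,0) → {s2,s3,s4,s5,s6,s7,s8,s9} and {s0}.
Refine {s2,s3,s4,s5,s6,s7,s8,s9} on symbol 0: members go to different blocks, giving {s2,s4,s6,s7,s8,s9} and {s3,s5}.
Split {s2,s4,s6,s7,s8,s9} by δ(·,0) → {s2,s4,s8,s9} and {s6,s7}.
On input 1, block {s2,s4,s8,s9} splits into {s2,s4,s9} and {s8}.
Refine {s3,s5} on symbol 1: members go to different blocks, giving {s3} and {s5}.
Stable partition: {s2,s4,s9} | {s1} | {s0} | {s3} | {s6,s7} | {s8} | {s5} — 7 equivalence classes.
The equivalence class containing s6 is {s6,s7}, of size 2.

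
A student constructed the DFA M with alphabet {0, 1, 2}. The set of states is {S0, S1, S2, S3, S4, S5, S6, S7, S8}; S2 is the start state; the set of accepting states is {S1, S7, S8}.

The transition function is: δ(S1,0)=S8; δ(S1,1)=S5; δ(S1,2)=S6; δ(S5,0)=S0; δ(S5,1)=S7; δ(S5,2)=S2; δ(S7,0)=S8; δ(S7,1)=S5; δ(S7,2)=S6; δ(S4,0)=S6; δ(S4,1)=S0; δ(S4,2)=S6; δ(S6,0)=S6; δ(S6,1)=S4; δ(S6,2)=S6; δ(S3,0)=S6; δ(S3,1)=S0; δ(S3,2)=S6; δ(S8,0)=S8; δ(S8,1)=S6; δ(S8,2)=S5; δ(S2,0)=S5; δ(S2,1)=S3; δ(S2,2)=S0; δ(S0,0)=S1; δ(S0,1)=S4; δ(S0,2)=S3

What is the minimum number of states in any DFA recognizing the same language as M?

All states are reachable from the start state.
Initial partition by acceptance: {S1,S7,S8} | {S0,S2,S3,S4,S5,S6}.
Refine {S0,S2,S3,S4,S5,S6} on symbol 0: members go to different blocks, giving {S2,S3,S4,S5,S6} and {S0}.
Split {S2,S3,S4,S5,S6} by δ(·,0) → {S2,S3,S4,S6} and {S5}.
Refine {S1,S7,S8} on symbol 1: members go to different blocks, giving {S1,S7} and {S8}.
On input 0, block {S2,S3,S4,S6} splits into {S3,S4,S6} and {S2}.
Refine {S3,S4,S6} on symbol 1: members go to different blocks, giving {S3,S4} and {S6}.
No further refinement is possible. Final partition (7 blocks): {S1,S7} | {S3,S4} | {S0} | {S5} | {S8} | {S2} | {S6}.

7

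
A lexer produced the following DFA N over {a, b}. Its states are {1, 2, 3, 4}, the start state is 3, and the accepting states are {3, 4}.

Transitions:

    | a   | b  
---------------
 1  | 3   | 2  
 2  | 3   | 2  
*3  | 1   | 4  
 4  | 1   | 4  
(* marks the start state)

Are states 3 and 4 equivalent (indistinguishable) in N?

P0 = {3,4} | {1,2}.
No further refinement is possible. Final partition (2 blocks): {3,4} | {1,2}.
3 and 4 lie in the same block of the stable partition, so they are equivalent — no string distinguishes them.

Yes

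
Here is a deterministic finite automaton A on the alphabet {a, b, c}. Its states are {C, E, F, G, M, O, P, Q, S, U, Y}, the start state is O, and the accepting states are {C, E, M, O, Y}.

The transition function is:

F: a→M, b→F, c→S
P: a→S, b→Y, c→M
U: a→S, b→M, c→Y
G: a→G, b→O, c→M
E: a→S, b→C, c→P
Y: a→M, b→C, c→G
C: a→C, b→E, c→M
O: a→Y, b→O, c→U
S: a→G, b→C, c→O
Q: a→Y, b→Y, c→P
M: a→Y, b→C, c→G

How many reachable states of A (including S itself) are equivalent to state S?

1

Reachable states from the start: {C,E,G,M,O,P,S,U,Y}. Unreachable: {F,Q} — drop them.
P0 = {C,E,M,O,Y} | {G,P,S,U}.
On input a, block {C,E,M,O,Y} splits into {C,M,O,Y} and {E}.
On input b, block {C,M,O,Y} splits into {M,O,Y} and {C}.
Split {M,O,Y} by δ(·,b) → {M,Y} and {O}.
Split {G,P,S,U} by δ(·,b) → {P,U} and {G} and {S}.
No further refinement is possible. Final partition (7 blocks): {M,Y} | {P,U} | {E} | {C} | {O} | {G} | {S}.
State S belongs to the block {S}, which has 1 states.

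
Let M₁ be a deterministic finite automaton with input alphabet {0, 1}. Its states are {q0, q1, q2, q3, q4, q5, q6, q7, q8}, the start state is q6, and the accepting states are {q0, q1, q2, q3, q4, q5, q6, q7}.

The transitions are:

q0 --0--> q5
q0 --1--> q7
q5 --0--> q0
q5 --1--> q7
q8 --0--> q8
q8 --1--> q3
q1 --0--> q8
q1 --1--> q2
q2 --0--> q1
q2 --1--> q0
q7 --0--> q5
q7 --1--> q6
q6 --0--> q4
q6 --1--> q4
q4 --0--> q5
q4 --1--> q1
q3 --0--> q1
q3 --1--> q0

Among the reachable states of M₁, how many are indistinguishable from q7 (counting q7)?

1

Every state is reachable, so we keep all 9.
Start with accepting vs non-accepting: {q0,q1,q2,q3,q4,q5,q6,q7} | {q8}.
Split {q0,q1,q2,q3,q4,q5,q6,q7} by δ(·,0) → {q0,q2,q3,q4,q5,q6,q7} and {q1}.
On input 0, block {q0,q2,q3,q4,q5,q6,q7} splits into {q0,q4,q5,q6,q7} and {q2,q3}.
Split {q0,q4,q5,q6,q7} by δ(·,1) → {q0,q5,q6,q7} and {q4}.
On input 0, block {q0,q5,q6,q7} splits into {q0,q5,q7} and {q6}.
Split {q0,q5,q7} by δ(·,1) → {q0,q5} and {q7}.
No further refinement is possible. Final partition (7 blocks): {q0,q5} | {q8} | {q1} | {q2,q3} | {q4} | {q6} | {q7}.
The equivalence class containing q7 is {q7}, of size 1.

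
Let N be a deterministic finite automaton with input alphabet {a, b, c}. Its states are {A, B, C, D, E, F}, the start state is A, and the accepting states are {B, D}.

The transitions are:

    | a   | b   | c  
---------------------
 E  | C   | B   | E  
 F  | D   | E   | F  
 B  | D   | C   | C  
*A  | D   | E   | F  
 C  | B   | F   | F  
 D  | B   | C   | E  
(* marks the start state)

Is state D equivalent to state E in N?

Every state is reachable, so we keep all 6.
Initial partition by acceptance: {B,D} | {A,C,E,F}.
Refine {A,C,E,F} on symbol a: members go to different blocks, giving {A,C,F} and {E}.
Refine {B,D} on symbol c: members go to different blocks, giving {B} and {D}.
Split {A,C,F} by δ(·,a) → {A,F} and {C}.
Stable partition: {B} | {A,F} | {E} | {D} | {C} — 5 equivalence classes.
D and E end up in different blocks, so they are distinguishable. For instance, the string 'ε' is accepted from only D.

No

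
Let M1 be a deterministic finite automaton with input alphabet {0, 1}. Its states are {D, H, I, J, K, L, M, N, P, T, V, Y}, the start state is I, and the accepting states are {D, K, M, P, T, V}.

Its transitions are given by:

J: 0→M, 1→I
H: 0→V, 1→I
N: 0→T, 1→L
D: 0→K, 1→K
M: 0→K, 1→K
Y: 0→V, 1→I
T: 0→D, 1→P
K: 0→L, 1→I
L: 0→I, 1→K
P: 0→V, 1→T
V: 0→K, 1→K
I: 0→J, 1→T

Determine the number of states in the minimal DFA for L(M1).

First remove the unreachable states {H,N,Y}; 9 states remain.
P0 = {D,K,M,P,T,V} | {I,J,L}.
Split {D,K,M,P,T,V} by δ(·,0) → {D,M,P,T,V} and {K}.
Split {D,M,P,T,V} by δ(·,0) → {D,M,V} and {P,T}.
Split {I,J,L} by δ(·,0) → {I,L} and {J}.
Split {I,L} by δ(·,0) → {L} and {I}.
Stable partition: {D,M,V} | {L} | {K} | {P,T} | {J} | {I} — 6 equivalence classes.

6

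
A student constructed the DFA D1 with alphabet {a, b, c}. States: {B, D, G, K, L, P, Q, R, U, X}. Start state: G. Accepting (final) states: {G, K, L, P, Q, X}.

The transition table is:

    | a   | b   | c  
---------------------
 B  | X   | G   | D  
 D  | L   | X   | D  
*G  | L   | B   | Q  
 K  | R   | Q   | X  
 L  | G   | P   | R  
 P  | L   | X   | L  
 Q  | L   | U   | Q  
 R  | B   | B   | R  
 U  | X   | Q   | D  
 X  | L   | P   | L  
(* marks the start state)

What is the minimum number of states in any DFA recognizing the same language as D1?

6

States {K} cannot be reached from the start state, so discard them.
P0 = {G,L,P,Q,X} | {B,D,R,U}.
On input b, block {G,L,P,Q,X} splits into {L,P,X} and {G,Q}.
Split {L,P,X} by δ(·,a) → {P,X} and {L}.
On input a, block {B,D,R,U} splits into {B,U} and {R} and {D}.
No further refinement is possible. Final partition (6 blocks): {P,X} | {B,U} | {G,Q} | {L} | {R} | {D}.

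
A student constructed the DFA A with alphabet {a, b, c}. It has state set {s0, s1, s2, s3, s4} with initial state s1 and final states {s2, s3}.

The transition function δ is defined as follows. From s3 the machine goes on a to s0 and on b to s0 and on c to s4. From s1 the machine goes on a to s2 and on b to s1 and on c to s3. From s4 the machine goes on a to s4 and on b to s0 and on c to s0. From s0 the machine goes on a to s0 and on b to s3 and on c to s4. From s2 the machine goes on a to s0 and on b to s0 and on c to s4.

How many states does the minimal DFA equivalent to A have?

4

P0 = {s2,s3} | {s0,s1,s4}.
Refine {s0,s1,s4} on symbol a: members go to different blocks, giving {s0,s4} and {s1}.
Refine {s0,s4} on symbol b: members go to different blocks, giving {s0} and {s4}.
The partition is now stable with 4 blocks: {s2,s3} | {s0} | {s1} | {s4}.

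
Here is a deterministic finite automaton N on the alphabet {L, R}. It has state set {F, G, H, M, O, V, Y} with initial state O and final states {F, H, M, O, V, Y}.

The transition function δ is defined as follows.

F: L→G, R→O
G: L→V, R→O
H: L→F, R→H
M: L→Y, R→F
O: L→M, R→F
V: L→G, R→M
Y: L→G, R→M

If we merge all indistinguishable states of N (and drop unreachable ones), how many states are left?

First remove the unreachable states {H}; 6 states remain.
P0 = {F,M,O,V,Y} | {G}.
On input L, block {F,M,O,V,Y} splits into {F,V,Y} and {M,O}.
Split {M,O} by δ(·,L) → {M} and {O}.
Split {F,V,Y} by δ(·,R) → {V,Y} and {F}.
Stable partition: {V,Y} | {G} | {M} | {O} | {F} — 5 equivalence classes.

5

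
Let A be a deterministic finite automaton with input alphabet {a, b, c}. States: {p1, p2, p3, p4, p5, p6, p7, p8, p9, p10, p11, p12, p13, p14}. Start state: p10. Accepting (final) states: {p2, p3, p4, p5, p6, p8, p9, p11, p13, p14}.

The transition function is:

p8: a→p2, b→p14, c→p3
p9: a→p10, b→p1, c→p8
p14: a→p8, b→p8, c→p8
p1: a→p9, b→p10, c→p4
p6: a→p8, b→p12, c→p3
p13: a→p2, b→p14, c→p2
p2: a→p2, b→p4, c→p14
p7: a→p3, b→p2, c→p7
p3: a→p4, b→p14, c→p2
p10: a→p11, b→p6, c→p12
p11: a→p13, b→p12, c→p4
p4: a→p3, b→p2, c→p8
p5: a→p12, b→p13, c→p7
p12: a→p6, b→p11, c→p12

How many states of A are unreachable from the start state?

4

BFS from p10 reaches {p2, p3, p4, p6, p8, p10, p11, p12, p13, p14}; the 4 state(s) p1, p5, p7, p9 are never visited.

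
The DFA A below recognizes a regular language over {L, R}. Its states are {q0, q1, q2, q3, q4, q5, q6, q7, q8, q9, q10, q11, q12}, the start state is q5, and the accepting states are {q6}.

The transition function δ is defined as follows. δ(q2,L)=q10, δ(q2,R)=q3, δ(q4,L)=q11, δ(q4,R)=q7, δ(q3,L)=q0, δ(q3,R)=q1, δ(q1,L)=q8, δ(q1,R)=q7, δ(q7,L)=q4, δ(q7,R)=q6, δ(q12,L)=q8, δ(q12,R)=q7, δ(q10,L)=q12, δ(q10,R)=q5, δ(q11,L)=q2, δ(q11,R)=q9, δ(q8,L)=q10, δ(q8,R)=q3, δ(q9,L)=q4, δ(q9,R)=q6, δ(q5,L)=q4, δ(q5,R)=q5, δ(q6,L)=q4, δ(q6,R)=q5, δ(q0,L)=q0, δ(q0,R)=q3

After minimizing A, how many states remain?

All states are reachable from the start state.
Start with accepting vs non-accepting: {q6} | {q0,q1,q2,q3,q4,q5,q7,q8,q9,q10,q11,q12}.
Refine {q0,q1,q2,q3,q4,q5,q7,q8,q9,q10,q11,q12} on symbol R: members go to different blocks, giving {q0,q1,q2,q3,q4,q5,q8,q10,q11,q12} and {q7,q9}.
Refine {q0,q1,q2,q3,q4,q5,q8,q10,q11,q12} on symbol R: members go to different blocks, giving {q0,q2,q3,q5,q8,q10} and {q1,q4,q11,q12}.
On input L, block {q0,q2,q3,q5,q8,q10} splits into {q0,q2,q3,q8} and {q5,q10}.
Refine {q0,q2,q3,q8} on symbol L: members go to different blocks, giving {q0,q3} and {q2,q8}.
Split {q0,q3} by δ(·,R) → {q0} and {q3}.
Split {q1,q4,q11,q12} by δ(·,L) → {q1,q11,q12} and {q4}.
Refine {q5,q10} on symbol L: members go to different blocks, giving {q5} and {q10}.
No further refinement is possible. Final partition (9 blocks): {q6} | {q0} | {q7,q9} | {q1,q11,q12} | {q5} | {q2,q8} | {q3} | {q4} | {q10}.

9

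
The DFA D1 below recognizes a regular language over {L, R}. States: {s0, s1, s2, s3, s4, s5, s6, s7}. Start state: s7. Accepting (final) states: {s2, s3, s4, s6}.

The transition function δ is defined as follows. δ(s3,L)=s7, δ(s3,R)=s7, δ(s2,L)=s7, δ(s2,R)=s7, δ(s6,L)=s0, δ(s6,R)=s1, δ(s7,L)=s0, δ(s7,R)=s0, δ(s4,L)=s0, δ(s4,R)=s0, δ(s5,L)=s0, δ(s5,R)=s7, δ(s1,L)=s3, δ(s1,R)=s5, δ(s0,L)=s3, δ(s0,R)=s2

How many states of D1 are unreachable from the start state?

Starting at s7 and following transitions, the reachable set is {s0, s2, s3, s7}. That leaves s1, s4, s5, s6 unreachable — 4 in total.

4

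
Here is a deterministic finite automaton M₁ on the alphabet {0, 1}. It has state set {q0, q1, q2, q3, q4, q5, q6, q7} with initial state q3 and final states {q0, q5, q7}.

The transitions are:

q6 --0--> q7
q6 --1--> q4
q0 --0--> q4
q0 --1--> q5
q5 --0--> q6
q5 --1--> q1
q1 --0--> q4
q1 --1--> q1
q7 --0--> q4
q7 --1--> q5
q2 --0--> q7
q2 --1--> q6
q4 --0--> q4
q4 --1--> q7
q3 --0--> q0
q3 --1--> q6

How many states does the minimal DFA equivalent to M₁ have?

States {q2} cannot be reached from the start state, so discard them.
Start with accepting vs non-accepting: {q0,q5,q7} | {q1,q3,q4,q6}.
On input 1, block {q0,q5,q7} splits into {q0,q7} and {q5}.
On input 0, block {q1,q3,q4,q6} splits into {q1,q4} and {q3,q6}.
Refine {q1,q4} on symbol 1: members go to different blocks, giving {q1} and {q4}.
On input 1, block {q3,q6} splits into {q3} and {q6}.
Stable partition: {q0,q7} | {q1} | {q5} | {q3} | {q4} | {q6} — 6 equivalence classes.

6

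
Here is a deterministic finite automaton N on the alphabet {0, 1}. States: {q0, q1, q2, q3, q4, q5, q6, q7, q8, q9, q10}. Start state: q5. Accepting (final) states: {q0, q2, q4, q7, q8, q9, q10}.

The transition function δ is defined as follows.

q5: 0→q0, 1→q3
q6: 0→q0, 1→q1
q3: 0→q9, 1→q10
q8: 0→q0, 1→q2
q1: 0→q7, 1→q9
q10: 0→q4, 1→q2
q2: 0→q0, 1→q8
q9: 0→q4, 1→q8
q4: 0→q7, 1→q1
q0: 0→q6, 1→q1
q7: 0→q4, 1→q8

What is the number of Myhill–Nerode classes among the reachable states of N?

Start with accepting vs non-accepting: {q0,q2,q4,q7,q8,q9,q10} | {q1,q3,q5,q6}.
Refine {q0,q2,q4,q7,q8,q9,q10} on symbol 0: members go to different blocks, giving {q2,q4,q7,q8,q9,q10} and {q0}.
Refine {q2,q4,q7,q8,q9,q10} on symbol 0: members go to different blocks, giving {q4,q7,q9,q10} and {q2,q8}.
Split {q4,q7,q9,q10} by δ(·,1) → {q7,q9,q10} and {q4}.
Refine {q1,q3,q5,q6} on symbol 0: members go to different blocks, giving {q1,q3} and {q5,q6}.
The partition is now stable with 6 blocks: {q7,q9,q10} | {q1,q3} | {q0} | {q2,q8} | {q4} | {q5,q6}.

6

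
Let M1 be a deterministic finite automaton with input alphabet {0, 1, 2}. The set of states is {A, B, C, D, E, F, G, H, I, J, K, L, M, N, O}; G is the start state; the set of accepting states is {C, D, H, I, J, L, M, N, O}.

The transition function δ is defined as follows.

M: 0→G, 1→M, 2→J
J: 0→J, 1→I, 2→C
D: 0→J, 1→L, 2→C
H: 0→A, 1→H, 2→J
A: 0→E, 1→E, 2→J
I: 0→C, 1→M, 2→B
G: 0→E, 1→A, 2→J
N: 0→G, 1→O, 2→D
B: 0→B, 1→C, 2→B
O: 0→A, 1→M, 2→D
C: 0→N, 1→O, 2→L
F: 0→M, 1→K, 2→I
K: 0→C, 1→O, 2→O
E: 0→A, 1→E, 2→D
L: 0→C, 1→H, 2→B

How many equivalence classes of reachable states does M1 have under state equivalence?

States {F,K} cannot be reached from the start state, so discard them.
Initial partition by acceptance: {C,D,H,I,J,L,M,N,O} | {A,B,E,G}.
On input 0, block {C,D,H,I,J,L,M,N,O} splits into {C,D,I,J,L} and {H,M,N,O}.
Split {C,D,I,J,L} by δ(·,0) → {D,I,J,L} and {C}.
On input 0, block {D,I,J,L} splits into {D,J} and {I,L}.
Refine {A,B,E,G} on symbol 1: members go to different blocks, giving {A,E,G} and {B}.
Stable partition: {D,J} | {A,E,G} | {H,M,N,O} | {C} | {I,L} | {B} — 6 equivalence classes.

6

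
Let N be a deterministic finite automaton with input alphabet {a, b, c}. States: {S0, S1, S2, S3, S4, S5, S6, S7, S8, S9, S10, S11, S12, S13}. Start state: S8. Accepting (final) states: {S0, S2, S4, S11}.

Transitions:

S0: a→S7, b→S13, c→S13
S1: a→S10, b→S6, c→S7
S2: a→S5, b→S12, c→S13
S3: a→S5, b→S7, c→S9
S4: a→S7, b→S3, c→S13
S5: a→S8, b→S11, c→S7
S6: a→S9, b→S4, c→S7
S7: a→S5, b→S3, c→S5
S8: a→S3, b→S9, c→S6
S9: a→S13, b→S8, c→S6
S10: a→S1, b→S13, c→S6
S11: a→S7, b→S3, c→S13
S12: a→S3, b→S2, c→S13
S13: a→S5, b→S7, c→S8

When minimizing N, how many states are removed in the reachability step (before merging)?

5

Starting at S8 and following transitions, the reachable set is {S3, S4, S5, S6, S7, S8, S9, S11, S13}. That leaves S0, S1, S2, S10, S12 unreachable — 5 in total.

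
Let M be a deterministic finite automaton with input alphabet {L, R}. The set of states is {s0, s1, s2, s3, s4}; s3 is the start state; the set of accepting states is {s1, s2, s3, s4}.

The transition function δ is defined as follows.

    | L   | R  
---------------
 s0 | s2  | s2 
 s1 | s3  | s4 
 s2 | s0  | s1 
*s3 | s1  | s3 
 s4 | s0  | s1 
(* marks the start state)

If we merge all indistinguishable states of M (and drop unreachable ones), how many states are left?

4

Every state is reachable, so we keep all 5.
P0 = {s1,s2,s3,s4} | {s0}.
Refine {s1,s2,s3,s4} on symbol L: members go to different blocks, giving {s1,s3} and {s2,s4}.
Refine {s1,s3} on symbol R: members go to different blocks, giving {s1} and {s3}.
No further refinement is possible. Final partition (4 blocks): {s1} | {s0} | {s2,s4} | {s3}.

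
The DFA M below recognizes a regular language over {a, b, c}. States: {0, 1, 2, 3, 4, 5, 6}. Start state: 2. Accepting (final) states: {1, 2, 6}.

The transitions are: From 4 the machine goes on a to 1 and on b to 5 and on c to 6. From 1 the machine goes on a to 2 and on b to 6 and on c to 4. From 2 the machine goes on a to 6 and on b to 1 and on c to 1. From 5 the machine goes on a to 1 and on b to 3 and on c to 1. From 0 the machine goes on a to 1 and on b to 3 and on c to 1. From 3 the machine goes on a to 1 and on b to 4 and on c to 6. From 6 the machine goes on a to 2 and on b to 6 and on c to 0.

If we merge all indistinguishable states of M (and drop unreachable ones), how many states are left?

All states are reachable from the start state.
P0 = {1,2,6} | {0,3,4,5}.
Split {1,2,6} by δ(·,c) → {1,6} and {2}.
The partition is now stable with 3 blocks: {1,6} | {0,3,4,5} | {2}.

3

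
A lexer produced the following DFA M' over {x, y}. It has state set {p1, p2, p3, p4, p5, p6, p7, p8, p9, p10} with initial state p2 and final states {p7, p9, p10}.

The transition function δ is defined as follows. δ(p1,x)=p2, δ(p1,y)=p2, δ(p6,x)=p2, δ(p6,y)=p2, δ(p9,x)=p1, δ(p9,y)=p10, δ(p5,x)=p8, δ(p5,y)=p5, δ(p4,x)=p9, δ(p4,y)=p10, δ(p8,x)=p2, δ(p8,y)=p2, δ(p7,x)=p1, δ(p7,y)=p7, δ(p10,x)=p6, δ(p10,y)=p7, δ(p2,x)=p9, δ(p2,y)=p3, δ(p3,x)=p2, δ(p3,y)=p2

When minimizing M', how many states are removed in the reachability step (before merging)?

3

BFS from p2 reaches {p1, p2, p3, p6, p7, p9, p10}; the 3 state(s) p4, p5, p8 are never visited.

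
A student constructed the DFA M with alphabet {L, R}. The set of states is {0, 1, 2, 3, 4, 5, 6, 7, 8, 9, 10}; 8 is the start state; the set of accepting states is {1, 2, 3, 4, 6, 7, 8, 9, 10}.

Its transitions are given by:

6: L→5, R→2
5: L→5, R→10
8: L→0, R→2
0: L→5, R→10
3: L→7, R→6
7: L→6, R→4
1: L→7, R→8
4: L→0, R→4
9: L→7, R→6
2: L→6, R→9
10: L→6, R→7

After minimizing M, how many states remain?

7

States {1,3} cannot be reached from the start state, so discard them.
P0 = {2,4,6,7,8,9,10} | {0,5}.
Split {2,4,6,7,8,9,10} by δ(·,L) → {2,7,9,10} and {4,6,8}.
Split {2,7,9,10} by δ(·,L) → {2,7,10} and {9}.
On input R, block {2,7,10} splits into {2} and {7} and {10}.
Split {4,6,8} by δ(·,R) → {6,8} and {4}.
No further refinement is possible. Final partition (7 blocks): {2} | {0,5} | {6,8} | {9} | {7} | {10} | {4}.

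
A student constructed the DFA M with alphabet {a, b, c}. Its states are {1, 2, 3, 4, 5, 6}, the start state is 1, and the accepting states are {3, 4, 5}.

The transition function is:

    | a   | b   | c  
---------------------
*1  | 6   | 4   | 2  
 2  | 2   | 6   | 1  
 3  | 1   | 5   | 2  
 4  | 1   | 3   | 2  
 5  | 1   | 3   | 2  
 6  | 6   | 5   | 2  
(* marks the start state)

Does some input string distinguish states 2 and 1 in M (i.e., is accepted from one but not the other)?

Yes

Every state is reachable, so we keep all 6.
Start with accepting vs non-accepting: {3,4,5} | {1,2,6}.
On input b, block {1,2,6} splits into {1,6} and {2}.
Stable partition: {3,4,5} | {1,6} | {2} — 3 equivalence classes.
2 and 1 end up in different blocks, so they are distinguishable. For instance, the string 'b' is accepted from only 1.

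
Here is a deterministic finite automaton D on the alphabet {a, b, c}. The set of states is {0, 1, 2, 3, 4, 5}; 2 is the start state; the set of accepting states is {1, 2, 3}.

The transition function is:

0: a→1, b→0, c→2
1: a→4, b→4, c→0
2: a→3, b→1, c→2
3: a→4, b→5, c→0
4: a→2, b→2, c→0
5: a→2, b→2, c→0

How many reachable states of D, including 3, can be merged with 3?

2

P0 = {1,2,3} | {0,4,5}.
Refine {1,2,3} on symbol a: members go to different blocks, giving {1,3} and {2}.
Refine {0,4,5} on symbol a: members go to different blocks, giving {4,5} and {0}.
The partition is now stable with 4 blocks: {1,3} | {4,5} | {2} | {0}.
The equivalence class containing 3 is {1,3}, of size 2.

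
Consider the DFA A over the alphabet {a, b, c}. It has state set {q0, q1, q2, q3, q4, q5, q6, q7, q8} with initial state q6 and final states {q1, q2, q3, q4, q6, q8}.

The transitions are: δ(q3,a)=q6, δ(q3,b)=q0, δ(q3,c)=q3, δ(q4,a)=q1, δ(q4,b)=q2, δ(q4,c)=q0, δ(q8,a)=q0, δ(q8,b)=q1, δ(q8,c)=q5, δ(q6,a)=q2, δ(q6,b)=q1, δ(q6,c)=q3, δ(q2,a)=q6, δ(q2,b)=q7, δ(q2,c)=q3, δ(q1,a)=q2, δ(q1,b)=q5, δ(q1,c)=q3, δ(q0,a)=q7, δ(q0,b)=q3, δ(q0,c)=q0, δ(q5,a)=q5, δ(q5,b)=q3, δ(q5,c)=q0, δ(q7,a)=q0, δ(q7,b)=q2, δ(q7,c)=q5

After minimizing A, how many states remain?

States {q4,q8} cannot be reached from the start state, so discard them.
P0 = {q1,q2,q3,q6} | {q0,q5,q7}.
Split {q1,q2,q3,q6} by δ(·,b) → {q1,q2,q3} and {q6}.
On input a, block {q1,q2,q3} splits into {q2,q3} and {q1}.
Stable partition: {q2,q3} | {q0,q5,q7} | {q6} | {q1} — 4 equivalence classes.

4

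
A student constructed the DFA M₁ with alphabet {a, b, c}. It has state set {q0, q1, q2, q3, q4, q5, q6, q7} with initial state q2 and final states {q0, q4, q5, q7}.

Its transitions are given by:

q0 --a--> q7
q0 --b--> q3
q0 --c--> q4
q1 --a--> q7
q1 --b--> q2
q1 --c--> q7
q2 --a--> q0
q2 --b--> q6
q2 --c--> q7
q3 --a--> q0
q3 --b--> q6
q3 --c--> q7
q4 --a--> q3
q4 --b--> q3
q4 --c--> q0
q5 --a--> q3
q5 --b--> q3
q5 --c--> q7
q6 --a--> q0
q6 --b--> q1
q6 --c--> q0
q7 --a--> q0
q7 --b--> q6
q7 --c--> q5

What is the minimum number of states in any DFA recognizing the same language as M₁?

All states are reachable from the start state.
Start with accepting vs non-accepting: {q0,q4,q5,q7} | {q1,q2,q3,q6}.
Refine {q0,q4,q5,q7} on symbol a: members go to different blocks, giving {q0,q7} and {q4,q5}.
The partition is now stable with 3 blocks: {q0,q7} | {q1,q2,q3,q6} | {q4,q5}.

3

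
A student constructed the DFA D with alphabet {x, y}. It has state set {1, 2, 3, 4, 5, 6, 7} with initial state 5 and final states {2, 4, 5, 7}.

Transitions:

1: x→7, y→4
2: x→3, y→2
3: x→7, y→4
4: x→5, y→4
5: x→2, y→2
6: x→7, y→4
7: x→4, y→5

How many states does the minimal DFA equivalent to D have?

Reachable states from the start: {2,3,4,5,7}. Unreachable: {1,6} — drop them.
Start with accepting vs non-accepting: {2,4,5,7} | {3}.
Split {2,4,5,7} by δ(·,x) → {4,5,7} and {2}.
On input x, block {4,5,7} splits into {4,7} and {5}.
On input x, block {4,7} splits into {4} and {7}.
No further refinement is possible. Final partition (5 blocks): {4} | {3} | {2} | {5} | {7}.

5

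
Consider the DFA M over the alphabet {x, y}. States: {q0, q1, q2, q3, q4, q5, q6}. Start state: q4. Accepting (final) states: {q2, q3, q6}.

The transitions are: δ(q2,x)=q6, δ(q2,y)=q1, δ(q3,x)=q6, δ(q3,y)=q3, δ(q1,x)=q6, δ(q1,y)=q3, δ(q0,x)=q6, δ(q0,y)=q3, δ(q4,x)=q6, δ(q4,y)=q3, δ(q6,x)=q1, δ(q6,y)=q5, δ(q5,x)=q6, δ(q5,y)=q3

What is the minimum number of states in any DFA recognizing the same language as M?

First remove the unreachable states {q0,q2}; 5 states remain.
P0 = {q3,q6} | {q1,q4,q5}.
Refine {q3,q6} on symbol x: members go to different blocks, giving {q3} and {q6}.
No further refinement is possible. Final partition (3 blocks): {q3} | {q1,q4,q5} | {q6}.

3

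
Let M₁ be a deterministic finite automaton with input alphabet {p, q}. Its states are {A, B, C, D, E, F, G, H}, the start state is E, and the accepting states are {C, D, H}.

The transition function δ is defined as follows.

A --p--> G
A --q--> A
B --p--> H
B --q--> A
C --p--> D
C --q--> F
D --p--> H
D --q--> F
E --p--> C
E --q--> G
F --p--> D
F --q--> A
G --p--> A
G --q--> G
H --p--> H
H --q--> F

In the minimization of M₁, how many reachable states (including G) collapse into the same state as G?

2

States {B} cannot be reached from the start state, so discard them.
Start with accepting vs non-accepting: {C,D,H} | {A,E,F,G}.
On input p, block {A,E,F,G} splits into {A,G} and {E,F}.
Stable partition: {C,D,H} | {A,G} | {E,F} — 3 equivalence classes.
State G belongs to the block {A,G}, which has 2 states.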